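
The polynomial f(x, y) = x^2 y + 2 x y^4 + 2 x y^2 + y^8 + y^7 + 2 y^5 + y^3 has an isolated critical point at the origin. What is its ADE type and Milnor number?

Type D_{9}, Milnor number mu = 9.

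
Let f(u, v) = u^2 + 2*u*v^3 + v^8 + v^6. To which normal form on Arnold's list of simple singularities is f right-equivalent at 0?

The Hessian of f at 0 has rank 1. Corank 1: A-series; mu = 7 gives A_7.

A7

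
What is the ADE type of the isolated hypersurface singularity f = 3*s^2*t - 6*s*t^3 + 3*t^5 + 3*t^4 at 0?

D_{5}

The Hessian of f at 0 is [[0, 0], [0, 0]] with rank 0, so corank 2. A Groebner basis of the Jacobian ideal J(f) in C{s,t} is {s*t^2, -s*t + t^3, s^2 + 4*s*t}; counting standard monomials gives mu = 5. Corank 2; j^3 = 3*s^2*t has shape L^2 M (L != M), so D-series; mu = 5 gives D_5.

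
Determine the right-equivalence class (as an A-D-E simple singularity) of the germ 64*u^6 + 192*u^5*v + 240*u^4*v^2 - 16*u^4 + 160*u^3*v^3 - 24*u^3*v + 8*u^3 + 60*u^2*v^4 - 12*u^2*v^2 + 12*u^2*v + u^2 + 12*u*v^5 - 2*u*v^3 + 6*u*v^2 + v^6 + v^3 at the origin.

The Hessian of f at 0 has rank 1. Corank 1: A-series; mu = 2 gives A_2.

A_2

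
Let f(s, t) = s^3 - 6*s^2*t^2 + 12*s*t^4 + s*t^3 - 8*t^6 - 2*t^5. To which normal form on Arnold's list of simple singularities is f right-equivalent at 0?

E7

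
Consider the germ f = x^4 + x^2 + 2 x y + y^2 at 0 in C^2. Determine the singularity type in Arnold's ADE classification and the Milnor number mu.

Type A3, Milnor number mu = 3.

The Hessian of f at 0 has rank 1. Corank 1: A-series; mu = 3 gives A_3.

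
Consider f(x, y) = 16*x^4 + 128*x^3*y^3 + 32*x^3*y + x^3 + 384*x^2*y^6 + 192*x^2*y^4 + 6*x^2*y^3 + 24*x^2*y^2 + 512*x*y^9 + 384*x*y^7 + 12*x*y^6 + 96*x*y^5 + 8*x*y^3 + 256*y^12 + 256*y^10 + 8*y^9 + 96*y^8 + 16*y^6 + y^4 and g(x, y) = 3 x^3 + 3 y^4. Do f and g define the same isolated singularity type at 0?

The Hessian of f at 0 has rank 0. Corank 2; j^3 = x^3 is a perfect cube, so E-series; the 4-jet and mu = 6 give E_6. The Hessian of g at 0 has rank 0. Corank 2; j^3 = 3*x^3 is a perfect cube, so E-series; the 4-jet and mu = 6 give E_6. Both have type E_6, hence right-equivalent.

Yes.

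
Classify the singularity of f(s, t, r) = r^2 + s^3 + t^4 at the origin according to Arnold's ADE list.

E6

The Hessian of f at 0 is [[0, 0, 0], [0, 0, 0], [0, 0, 2]] with rank 1, so corank 2. A Groebner basis of the Jacobian ideal J(f) in C{s,t,r} is {t^3, s^2, r}; counting standard monomials gives mu = 6. Corank 2; j^3 = s^3 is a perfect cube, so E-series; the 4-jet and mu = 6 give E_6.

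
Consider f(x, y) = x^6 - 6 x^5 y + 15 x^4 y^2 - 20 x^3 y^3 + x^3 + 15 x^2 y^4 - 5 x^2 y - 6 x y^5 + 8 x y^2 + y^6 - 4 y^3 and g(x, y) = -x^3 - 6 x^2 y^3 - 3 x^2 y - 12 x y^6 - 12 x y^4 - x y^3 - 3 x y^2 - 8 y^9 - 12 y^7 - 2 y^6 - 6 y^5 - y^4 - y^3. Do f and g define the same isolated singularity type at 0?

No.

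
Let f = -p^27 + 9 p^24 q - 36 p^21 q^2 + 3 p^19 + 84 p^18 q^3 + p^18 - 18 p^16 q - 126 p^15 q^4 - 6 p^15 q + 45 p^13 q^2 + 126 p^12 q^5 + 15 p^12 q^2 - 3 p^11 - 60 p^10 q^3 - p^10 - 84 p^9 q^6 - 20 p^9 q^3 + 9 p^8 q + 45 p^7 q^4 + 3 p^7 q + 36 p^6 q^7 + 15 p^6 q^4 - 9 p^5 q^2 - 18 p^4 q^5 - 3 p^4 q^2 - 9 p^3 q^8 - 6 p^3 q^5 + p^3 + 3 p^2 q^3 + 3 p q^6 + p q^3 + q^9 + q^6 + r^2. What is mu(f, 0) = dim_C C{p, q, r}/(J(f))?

7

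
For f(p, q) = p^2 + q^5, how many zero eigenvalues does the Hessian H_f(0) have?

1

Hessian at 0 has rank 1.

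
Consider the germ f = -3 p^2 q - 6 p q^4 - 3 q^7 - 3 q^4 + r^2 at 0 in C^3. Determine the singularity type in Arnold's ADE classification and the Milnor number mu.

The Hessian of f at 0 is [[0, 0, 0], [0, 0, 0], [0, 0, 2]] with rank 1, so corank 2. A Groebner basis of the Jacobian ideal J(f) in C{p,q,r} is {p^3, p^2/4 + q^3, p*q, r}; counting standard monomials gives mu = 5. Corank 2; j^3 = -3*p^2*q has shape L^2 M (L != M), so D-series; mu = 5 gives D_5.

Type D_{5}, Milnor number mu = 5.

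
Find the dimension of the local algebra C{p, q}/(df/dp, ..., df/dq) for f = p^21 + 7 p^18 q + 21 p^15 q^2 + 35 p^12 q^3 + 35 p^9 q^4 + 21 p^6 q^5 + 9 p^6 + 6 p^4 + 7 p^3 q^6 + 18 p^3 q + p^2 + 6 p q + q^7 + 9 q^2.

6

The Hessian of f at 0 is [[2, 6], [6, 18]] with rank 1, so corank 1. A Groebner basis of the Jacobian ideal J(f) in C{p,q} is {-p*q/81 + q^4 - q^2/27, p*q^2 + p/81 + 2*q^3 + q/27, p^2 + 6*p*q + 9*q^2}; counting standard monomials gives mu = 6. Corank 1: A-series; mu = 6 gives A_6.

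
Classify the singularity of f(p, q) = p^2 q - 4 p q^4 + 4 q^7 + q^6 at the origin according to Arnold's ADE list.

D_{7}

The Hessian of f at 0 has rank 0. Corank 2; j^3 = p^2*q has shape L^2 M (L != M), so D-series; mu = 7 gives D_7.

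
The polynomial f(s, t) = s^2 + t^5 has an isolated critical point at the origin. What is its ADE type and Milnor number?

Type A_{4}, Milnor number mu = 4.

The Hessian of f at 0 is [[2, 0], [0, 0]] with rank 1, so corank 1. A Groebner basis of the Jacobian ideal J(f) in C{s,t} is {t^4, s}; counting standard monomials gives mu = 4. Corank 1: A-series; mu = 4 gives A_4.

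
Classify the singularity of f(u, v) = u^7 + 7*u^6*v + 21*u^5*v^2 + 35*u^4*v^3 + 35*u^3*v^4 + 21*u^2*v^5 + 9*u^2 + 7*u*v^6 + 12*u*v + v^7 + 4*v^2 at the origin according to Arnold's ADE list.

A_6

The Hessian of f at 0 is [[18, 12], [12, 8]] with rank 1, so corank 1. A Groebner basis of the Jacobian ideal J(f) in C{u,v} is {v^6, u + 2*v/3}; counting standard monomials gives mu = 6. Corank 1: A-series; mu = 6 gives A_6.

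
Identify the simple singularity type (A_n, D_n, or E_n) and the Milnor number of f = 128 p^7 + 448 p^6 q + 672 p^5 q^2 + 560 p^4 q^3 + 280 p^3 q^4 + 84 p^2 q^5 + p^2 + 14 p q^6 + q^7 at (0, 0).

Type A_{6}, Milnor number mu = 6.

The Hessian of f at 0 has rank 1. Corank 1: A-series; mu = 6 gives A_6.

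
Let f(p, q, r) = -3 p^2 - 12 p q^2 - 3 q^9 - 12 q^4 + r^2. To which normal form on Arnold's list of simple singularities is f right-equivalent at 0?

The Hessian of f at 0 has rank 2. Corank 1: A-series; mu = 8 gives A_8.

A_8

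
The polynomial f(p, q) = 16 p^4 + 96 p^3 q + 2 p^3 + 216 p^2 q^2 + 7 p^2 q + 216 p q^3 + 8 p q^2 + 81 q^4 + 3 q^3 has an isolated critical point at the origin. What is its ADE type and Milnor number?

The Hessian of f at 0 is [[0, 0], [0, 0]] with rank 0, so corank 2. A Groebner basis of the Jacobian ideal J(f) in C{p,q} is {p*q^2 + p*q/8 + q^2/8, -p*q/8 + q^3 - q^2/8, p^2 + 5*p*q/2 + 3*q^2/2}; counting standard monomials gives mu = 5. Corank 2; j^3 = (p + q)^2*(2*p + 3*q) has shape L^2 M (L != M), so D-series; mu = 5 gives D_5.

Type D_5, Milnor number mu = 5.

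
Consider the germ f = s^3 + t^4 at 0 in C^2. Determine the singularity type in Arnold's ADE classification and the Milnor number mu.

Type E_6, Milnor number mu = 6.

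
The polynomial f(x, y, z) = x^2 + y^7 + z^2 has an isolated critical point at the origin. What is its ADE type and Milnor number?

Type A_6, Milnor number mu = 6.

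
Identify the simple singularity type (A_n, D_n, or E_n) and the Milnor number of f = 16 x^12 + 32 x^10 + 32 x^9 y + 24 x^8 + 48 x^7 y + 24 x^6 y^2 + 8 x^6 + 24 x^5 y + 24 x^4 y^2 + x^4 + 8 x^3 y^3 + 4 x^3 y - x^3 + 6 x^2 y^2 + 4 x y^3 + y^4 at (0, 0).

The Hessian of f at 0 is [[0, 0], [0, 0]] with rank 0, so corank 2. A Groebner basis of the Jacobian ideal J(f) in C{x,y} is {y^4, x*y^2 + y^3/3, x^2}; counting standard monomials gives mu = 6. Corank 2; j^3 = -x^3 is a perfect cube, so E-series; the 4-jet and mu = 6 give E_6.

Type E_{6}, Milnor number mu = 6.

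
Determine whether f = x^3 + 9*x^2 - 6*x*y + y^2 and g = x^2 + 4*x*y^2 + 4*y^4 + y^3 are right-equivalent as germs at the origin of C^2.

The Hessian of f at 0 has rank 1. Corank 1: A-series; mu = 2 gives A_2. The Hessian of g at 0 has rank 1. Corank 1: A-series; mu = 2 gives A_2. Both have type A_2, hence right-equivalent.

Yes.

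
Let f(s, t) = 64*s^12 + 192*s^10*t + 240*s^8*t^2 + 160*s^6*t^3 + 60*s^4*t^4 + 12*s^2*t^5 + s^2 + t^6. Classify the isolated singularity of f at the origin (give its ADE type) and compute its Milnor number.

Type A_5, Milnor number mu = 5.

The Hessian of f at 0 has rank 1. Corank 1: A-series; mu = 5 gives A_5.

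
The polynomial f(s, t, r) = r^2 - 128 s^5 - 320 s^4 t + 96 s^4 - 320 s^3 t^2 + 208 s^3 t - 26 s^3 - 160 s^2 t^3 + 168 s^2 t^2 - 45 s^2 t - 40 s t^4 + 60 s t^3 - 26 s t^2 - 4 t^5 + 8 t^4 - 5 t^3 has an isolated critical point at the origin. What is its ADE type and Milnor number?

Type D_{4}, Milnor number mu = 4.

The Hessian of f at 0 is [[0, 0, 0], [0, 0, 0], [0, 0, 2]] with rank 1, so corank 2. A Groebner basis of the Jacobian ideal J(f) in C{s,t,r} is {t^3, s^2 + t^2/3, s*t, r}; counting standard monomials gives mu = 4. Corank 2; j^3 = -(2*s + t)*(13*s^2 + 16*s*t + 5*t^2) splits into three distinct lines over C (the quadratic factor has nonzero discriminant), so D_4.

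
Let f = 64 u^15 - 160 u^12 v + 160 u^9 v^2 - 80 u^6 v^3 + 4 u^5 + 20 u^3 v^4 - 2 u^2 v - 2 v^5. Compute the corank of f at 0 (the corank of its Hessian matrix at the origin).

Hessian at 0 has rank 0.

2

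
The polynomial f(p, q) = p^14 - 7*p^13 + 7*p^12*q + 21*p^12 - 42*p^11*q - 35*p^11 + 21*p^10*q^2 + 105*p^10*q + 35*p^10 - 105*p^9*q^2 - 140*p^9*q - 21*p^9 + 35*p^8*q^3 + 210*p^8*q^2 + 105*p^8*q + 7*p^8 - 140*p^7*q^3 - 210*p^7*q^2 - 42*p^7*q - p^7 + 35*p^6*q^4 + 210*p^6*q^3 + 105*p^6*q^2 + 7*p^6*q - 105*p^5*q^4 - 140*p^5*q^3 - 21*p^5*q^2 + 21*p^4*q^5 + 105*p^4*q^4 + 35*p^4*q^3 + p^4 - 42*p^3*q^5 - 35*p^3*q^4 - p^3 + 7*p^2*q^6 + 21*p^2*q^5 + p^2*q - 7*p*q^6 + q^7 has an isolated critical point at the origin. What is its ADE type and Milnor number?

The Hessian of f at 0 has rank 0. Corank 2; j^3 = -p^2*(p - q) has shape L^2 M (L != M), so D-series; mu = 8 gives D_8.

Type D_{8}, Milnor number mu = 8.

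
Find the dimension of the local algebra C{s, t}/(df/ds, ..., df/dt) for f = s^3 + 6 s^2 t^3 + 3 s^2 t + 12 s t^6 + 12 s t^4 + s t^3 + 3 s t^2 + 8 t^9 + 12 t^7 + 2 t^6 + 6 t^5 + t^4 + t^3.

7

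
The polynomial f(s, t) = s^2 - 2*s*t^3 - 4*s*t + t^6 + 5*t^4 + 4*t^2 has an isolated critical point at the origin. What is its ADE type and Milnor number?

Type A_{3}, Milnor number mu = 3.

The Hessian of f at 0 has rank 1. Corank 1: A-series; mu = 3 gives A_3.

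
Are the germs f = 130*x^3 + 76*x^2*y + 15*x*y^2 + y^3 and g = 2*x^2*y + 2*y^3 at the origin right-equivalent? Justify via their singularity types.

Yes.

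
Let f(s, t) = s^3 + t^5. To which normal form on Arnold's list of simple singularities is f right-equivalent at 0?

The Hessian of f at 0 is [[0, 0], [0, 0]] with rank 0, so corank 2. A Groebner basis of the Jacobian ideal J(f) in C{s,t} is {t^4, s^2}; counting standard monomials gives mu = 8. Corank 2; j^3 = s^3 is a perfect cube, so E-series; the 5-jet and mu = 8 give E_8.

E_8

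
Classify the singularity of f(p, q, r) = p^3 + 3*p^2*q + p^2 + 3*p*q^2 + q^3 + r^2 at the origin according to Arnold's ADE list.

A2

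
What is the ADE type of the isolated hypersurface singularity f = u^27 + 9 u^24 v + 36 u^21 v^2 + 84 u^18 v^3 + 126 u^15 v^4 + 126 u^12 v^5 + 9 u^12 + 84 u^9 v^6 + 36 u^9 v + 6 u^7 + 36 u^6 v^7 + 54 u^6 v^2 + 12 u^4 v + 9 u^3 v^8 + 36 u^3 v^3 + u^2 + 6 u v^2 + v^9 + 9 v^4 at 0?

A_{8}

The Hessian of f at 0 is [[2, 0], [0, 0]] with rank 1, so corank 1. A Groebner basis of the Jacobian ideal J(f) in C{u,v} is {u^4, u^3*v + u/6 + v^2/2, u^2/3 + u*v^2, u*v/3 + v^3}; counting standard monomials gives mu = 8. Corank 1: A-series; mu = 8 gives A_8.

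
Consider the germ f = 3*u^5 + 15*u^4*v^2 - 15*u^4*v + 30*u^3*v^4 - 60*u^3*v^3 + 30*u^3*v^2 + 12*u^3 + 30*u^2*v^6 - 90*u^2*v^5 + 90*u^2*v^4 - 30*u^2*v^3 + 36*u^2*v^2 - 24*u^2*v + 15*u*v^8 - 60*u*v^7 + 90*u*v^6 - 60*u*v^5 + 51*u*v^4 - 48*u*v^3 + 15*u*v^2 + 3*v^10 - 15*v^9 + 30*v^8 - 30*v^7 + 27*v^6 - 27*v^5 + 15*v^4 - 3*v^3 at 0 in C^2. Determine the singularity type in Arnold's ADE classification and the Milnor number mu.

Type D_6, Milnor number mu = 6.

The Hessian of f at 0 has rank 0. Corank 2; j^3 = 3*(u - v)*(2*u - v)^2 has shape L^2 M (L != M), so D-series; mu = 6 gives D_6.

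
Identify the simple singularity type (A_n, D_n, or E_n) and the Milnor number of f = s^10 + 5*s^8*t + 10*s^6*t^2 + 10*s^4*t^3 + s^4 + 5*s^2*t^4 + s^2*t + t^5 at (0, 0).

Type D_{6}, Milnor number mu = 6.

The Hessian of f at 0 has rank 0. Corank 2; j^3 = s^2*t has shape L^2 M (L != M), so D-series; mu = 6 gives D_6.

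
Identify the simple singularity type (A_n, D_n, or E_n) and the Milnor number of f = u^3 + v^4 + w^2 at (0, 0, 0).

Type E_6, Milnor number mu = 6.

The Hessian of f at 0 is [[0, 0, 0], [0, 0, 0], [0, 0, 2]] with rank 1, so corank 2. A Groebner basis of the Jacobian ideal J(f) in C{u,v,w} is {v^3, u^2, w}; counting standard monomials gives mu = 6. Corank 2; j^3 = u^3 is a perfect cube, so E-series; the 4-jet and mu = 6 give E_6.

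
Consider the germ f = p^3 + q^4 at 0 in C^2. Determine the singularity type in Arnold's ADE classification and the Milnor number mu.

The Hessian of f at 0 has rank 0. Corank 2; j^3 = p^3 is a perfect cube, so E-series; the 4-jet and mu = 6 give E_6.

Type E6, Milnor number mu = 6.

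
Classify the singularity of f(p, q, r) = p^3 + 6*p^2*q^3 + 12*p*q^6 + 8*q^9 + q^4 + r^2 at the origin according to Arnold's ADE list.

E_6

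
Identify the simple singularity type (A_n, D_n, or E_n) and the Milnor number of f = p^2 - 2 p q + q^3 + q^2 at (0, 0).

Type A_2, Milnor number mu = 2.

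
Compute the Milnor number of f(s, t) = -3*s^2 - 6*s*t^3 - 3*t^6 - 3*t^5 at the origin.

4

The Hessian of f at 0 is [[-6, 0], [0, 0]] with rank 1, so corank 1. A Groebner basis of the Jacobian ideal J(f) in C{s,t} is {s + t^3, s^2, s*t}; counting standard monomials gives mu = 4. Corank 1: A-series; mu = 4 gives A_4.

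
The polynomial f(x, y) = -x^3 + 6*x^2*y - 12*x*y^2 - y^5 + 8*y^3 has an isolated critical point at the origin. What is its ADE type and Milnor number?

Type E8, Milnor number mu = 8.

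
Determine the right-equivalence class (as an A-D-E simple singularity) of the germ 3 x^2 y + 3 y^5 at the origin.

The Hessian of f at 0 has rank 0. Corank 2; j^3 = 3*x^2*y has shape L^2 M (L != M), so D-series; mu = 6 gives D_6.

D_{6}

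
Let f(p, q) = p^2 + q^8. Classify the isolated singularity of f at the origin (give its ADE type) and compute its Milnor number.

Type A7, Milnor number mu = 7.

The Hessian of f at 0 is [[2, 0], [0, 0]] with rank 1, so corank 1. A Groebner basis of the Jacobian ideal J(f) in C{p,q} is {q^7, p}; counting standard monomials gives mu = 7. Corank 1: A-series; mu = 7 gives A_7.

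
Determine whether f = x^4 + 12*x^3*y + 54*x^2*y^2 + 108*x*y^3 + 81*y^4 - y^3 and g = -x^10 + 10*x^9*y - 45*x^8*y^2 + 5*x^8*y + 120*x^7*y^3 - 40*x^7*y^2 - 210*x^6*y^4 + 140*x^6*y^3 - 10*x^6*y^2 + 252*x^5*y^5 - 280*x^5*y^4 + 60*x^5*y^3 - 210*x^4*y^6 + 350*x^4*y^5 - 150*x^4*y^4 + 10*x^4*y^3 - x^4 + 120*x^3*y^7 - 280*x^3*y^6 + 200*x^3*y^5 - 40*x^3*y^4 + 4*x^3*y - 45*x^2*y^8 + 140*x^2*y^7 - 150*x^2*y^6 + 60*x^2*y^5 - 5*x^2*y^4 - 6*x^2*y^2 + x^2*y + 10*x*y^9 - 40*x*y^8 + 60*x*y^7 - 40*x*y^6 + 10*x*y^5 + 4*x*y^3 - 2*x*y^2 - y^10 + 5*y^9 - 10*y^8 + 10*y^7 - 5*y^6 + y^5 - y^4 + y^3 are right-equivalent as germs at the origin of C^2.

The Hessian of f at 0 has rank 0. Corank 2; j^3 = -y^3 is a perfect cube, so E-series; the 4-jet and mu = 6 give E_6. The Hessian of g at 0 has rank 0. Corank 2; j^3 = y*(x - y)^2 has shape L^2 M (L != M), so D-series; mu = 6 gives D_6. f is E_6 but g is D_6, hence not right-equivalent.

No.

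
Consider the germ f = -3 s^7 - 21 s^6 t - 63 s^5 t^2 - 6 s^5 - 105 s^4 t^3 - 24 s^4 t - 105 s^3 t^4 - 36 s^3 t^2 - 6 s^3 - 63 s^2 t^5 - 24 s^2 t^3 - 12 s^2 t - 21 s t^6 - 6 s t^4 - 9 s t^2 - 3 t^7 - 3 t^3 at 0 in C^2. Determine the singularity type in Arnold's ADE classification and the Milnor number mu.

Type D4, Milnor number mu = 4.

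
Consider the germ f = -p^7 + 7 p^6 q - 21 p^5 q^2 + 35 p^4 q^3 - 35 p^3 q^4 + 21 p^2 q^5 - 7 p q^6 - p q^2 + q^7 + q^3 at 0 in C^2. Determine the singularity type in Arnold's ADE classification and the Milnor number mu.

Type D_{8}, Milnor number mu = 8.

The Hessian of f at 0 is [[0, 0], [0, 0]] with rank 0, so corank 2. A Groebner basis of the Jacobian ideal J(f) in C{p,q} is {p^6 + q^2/7, q^3, p*q - q^2}; counting standard monomials gives mu = 8. Corank 2; j^3 = -q^2*(p - q) has shape L^2 M (L != M), so D-series; mu = 8 gives D_8.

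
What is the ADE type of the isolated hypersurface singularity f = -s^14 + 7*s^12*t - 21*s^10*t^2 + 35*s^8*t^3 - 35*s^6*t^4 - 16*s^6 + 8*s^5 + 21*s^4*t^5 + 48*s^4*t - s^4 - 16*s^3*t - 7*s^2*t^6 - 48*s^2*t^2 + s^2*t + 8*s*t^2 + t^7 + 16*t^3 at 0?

D8

The Hessian of f at 0 is [[0, 0], [0, 0]] with rank 0, so corank 2. A Groebner basis of the Jacobian ideal J(f) in C{s,t} is {1024*s^2/1048569 + s*t^3 + 2097145*s*t^2/5592368 + 5242873*s*t/268433664 + 1572857*t^3/2097138 + 1398099*t^2/22369472, -256*s^2/349523 - 4893343*s*t^2/22369472 - 2446675*s*t/178955776 + t^4 - 2097145*t^3/5592368 - 1922387*t^2/44738944, s^3 - 262144*s^2/1048569 - 112*s*t^2/349523 - 1048597*s*t/1048569 - 448*t^3/1048569 - 28*t^2/349523, s^2*t - s*t/4 - t^2}; counting standard monomials gives mu = 8. Corank 2; j^3 = t*(s + 4*t)^2 has shape L^2 M (L != M), so D-series; mu = 8 gives D_8.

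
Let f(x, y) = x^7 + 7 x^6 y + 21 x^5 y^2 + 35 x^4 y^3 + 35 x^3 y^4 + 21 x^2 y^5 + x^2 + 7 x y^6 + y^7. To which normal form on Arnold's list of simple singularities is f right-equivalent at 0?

The Hessian of f at 0 is [[2, 0], [0, 0]] with rank 1, so corank 1. A Groebner basis of the Jacobian ideal J(f) in C{x,y} is {y^6, x}; counting standard monomials gives mu = 6. Corank 1: A-series; mu = 6 gives A_6.

A6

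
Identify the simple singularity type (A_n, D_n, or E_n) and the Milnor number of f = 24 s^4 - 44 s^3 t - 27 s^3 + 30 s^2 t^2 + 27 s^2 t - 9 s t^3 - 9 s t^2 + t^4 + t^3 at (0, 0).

The Hessian of f at 0 has rank 0. Corank 2; j^3 = -(3*s - t)^3 is a perfect cube, so E-series; the 4-jet and mu = 7 give E_7.

Type E_{7}, Milnor number mu = 7.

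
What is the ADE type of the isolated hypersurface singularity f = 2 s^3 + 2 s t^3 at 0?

E_{7}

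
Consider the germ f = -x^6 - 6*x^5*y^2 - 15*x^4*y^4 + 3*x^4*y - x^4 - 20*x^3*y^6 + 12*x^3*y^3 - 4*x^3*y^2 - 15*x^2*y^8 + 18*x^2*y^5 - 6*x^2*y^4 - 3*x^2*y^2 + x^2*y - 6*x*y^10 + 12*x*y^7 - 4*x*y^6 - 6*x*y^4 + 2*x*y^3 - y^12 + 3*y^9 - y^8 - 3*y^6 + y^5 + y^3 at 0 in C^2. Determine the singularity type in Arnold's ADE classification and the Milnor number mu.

The Hessian of f at 0 has rank 0. Corank 2; j^3 = y*(x^2 + y^2) splits into three distinct lines over C (the quadratic factor has nonzero discriminant), so D_4.

Type D_4, Milnor number mu = 4.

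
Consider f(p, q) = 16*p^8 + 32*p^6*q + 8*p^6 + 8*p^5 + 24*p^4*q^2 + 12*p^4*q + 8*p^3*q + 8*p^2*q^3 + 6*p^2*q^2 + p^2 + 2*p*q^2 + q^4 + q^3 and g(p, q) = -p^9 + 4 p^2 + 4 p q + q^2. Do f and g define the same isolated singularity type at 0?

The Hessian of f at 0 is [[2, 0], [0, 0]] with rank 1, so corank 1. A Groebner basis of the Jacobian ideal J(f) in C{p,q} is {q^2, p}; counting standard monomials gives mu = 2. Corank 1: A-series; mu = 2 gives A_2. The Hessian of g at 0 is [[8, 4], [4, 2]] with rank 1, so corank 1. A Groebner basis of the Jacobian ideal J(g) in C{p,q} is {q^8, p + q/2}; counting standard monomials gives mu = 8. Corank 1: A-series; mu = 8 gives A_8. f is A_2 but g is A_8, hence not right-equivalent.

No.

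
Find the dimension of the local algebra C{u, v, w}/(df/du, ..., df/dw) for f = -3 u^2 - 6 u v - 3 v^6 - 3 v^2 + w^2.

The Hessian of f at 0 has rank 2. Corank 1: A-series; mu = 5 gives A_5.

5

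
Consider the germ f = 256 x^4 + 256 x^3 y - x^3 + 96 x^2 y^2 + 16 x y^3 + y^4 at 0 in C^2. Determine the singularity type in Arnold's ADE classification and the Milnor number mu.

Type E_6, Milnor number mu = 6.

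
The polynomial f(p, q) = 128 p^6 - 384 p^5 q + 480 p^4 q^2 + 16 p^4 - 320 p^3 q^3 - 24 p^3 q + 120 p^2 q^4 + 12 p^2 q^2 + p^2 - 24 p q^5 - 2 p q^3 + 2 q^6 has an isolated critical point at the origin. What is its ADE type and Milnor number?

The Hessian of f at 0 is [[2, 0], [0, 0]] with rank 1, so corank 1. A Groebner basis of the Jacobian ideal J(f) in C{p,q} is {p*q^2, -p + q^3, p^2}; counting standard monomials gives mu = 5. Corank 1: A-series; mu = 5 gives A_5.

Type A_5, Milnor number mu = 5.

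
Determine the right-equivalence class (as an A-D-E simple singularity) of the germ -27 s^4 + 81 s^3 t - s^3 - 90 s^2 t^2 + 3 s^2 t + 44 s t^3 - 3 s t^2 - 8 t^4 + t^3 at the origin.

E_{7}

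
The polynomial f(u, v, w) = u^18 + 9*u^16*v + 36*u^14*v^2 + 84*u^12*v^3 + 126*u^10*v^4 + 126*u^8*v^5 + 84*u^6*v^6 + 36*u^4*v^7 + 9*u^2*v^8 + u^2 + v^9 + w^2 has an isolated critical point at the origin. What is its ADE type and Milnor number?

Type A_8, Milnor number mu = 8.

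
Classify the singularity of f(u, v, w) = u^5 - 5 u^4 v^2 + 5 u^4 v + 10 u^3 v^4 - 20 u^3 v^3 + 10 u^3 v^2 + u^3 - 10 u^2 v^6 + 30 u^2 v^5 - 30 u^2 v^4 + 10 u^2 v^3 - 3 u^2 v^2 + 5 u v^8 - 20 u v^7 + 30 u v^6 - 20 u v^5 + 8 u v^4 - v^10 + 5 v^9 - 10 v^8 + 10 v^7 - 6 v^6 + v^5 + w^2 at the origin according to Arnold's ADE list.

The Hessian of f at 0 is [[0, 0, 0], [0, 0, 0], [0, 0, 2]] with rank 1, so corank 2. A Groebner basis of the Jacobian ideal J(f) in C{u,v,w} is {-u^2/4 + u*v^3 + u*v^2/2, u^2 - 2*u*v^2 + v^4, u^3, u^2*v - u^2/2 + u*v^2, w}; counting standard monomials gives mu = 8. Corank 2; j^3 = u^3 is a perfect cube, so E-series; the 5-jet and mu = 8 give E_8.

E_8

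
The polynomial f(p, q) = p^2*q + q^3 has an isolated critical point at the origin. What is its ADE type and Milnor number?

Type D_{4}, Milnor number mu = 4.

The Hessian of f at 0 has rank 0. Corank 2; j^3 = q*(p^2 + q^2) splits into three distinct lines over C (the quadratic factor has nonzero discriminant), so D_4.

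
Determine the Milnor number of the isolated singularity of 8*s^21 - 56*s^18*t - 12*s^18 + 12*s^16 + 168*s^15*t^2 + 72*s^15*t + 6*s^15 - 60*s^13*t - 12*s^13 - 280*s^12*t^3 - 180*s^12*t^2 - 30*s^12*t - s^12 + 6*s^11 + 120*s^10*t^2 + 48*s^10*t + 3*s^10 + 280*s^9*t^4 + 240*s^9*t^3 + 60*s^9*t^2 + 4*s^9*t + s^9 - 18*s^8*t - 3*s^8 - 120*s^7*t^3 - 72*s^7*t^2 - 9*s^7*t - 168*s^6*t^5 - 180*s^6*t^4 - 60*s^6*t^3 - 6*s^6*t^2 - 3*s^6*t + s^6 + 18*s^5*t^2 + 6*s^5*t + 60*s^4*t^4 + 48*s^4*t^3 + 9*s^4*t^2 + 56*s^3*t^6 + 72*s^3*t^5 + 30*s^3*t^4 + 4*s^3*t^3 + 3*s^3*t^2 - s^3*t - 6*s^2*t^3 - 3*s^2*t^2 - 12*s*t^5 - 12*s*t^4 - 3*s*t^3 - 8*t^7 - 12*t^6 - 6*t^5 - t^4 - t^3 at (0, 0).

7

The Hessian of f at 0 has rank 0. Corank 2; j^3 = -t^3 is a perfect cube, so E-series; the 4-jet and mu = 7 give E_7.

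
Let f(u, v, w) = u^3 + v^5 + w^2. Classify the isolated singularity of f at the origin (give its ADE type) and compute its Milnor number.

Type E8, Milnor number mu = 8.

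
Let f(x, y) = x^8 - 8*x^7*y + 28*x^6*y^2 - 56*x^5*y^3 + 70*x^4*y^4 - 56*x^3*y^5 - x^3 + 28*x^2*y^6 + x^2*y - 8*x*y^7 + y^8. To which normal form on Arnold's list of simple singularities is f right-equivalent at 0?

The Hessian of f at 0 has rank 0. Corank 2; j^3 = -x^2*(x - y) has shape L^2 M (L != M), so D-series; mu = 9 gives D_9.

D_{9}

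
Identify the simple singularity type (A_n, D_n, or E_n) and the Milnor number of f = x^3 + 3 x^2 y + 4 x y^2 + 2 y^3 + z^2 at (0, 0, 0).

The Hessian of f at 0 is [[0, 0, 0], [0, 0, 0], [0, 0, 2]] with rank 1, so corank 2. A Groebner basis of the Jacobian ideal J(f) in C{x,y,z} is {y^3, x^2 - 2*y^2/3, x*y + y^2, z}; counting standard monomials gives mu = 4. Corank 2; j^3 = (x + y)*(x^2 + 2*x*y + 2*y^2) splits into three distinct lines over C (the quadratic factor has nonzero discriminant), so D_4.

Type D_{4}, Milnor number mu = 4.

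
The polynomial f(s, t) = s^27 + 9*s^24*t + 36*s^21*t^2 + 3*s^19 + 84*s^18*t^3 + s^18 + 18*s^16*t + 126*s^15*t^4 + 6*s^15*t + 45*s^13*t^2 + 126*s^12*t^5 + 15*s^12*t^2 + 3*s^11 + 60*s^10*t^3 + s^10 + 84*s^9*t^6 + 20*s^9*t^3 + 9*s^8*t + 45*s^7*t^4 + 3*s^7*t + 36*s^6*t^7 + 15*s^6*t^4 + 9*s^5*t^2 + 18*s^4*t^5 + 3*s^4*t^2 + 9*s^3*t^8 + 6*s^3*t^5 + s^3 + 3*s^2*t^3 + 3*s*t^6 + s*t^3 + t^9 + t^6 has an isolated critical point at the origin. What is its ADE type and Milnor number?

The Hessian of f at 0 has rank 0. Corank 2; j^3 = s^3 is a perfect cube, so E-series; the 4-jet and mu = 7 give E_7.

Type E_7, Milnor number mu = 7.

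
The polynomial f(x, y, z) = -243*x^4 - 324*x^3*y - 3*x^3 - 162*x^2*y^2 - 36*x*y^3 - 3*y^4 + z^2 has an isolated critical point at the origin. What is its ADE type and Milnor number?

Type E_{6}, Milnor number mu = 6.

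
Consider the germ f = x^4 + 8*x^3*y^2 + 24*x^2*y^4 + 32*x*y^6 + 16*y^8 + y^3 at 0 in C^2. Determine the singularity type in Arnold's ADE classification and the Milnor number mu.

The Hessian of f at 0 has rank 0. Corank 2; j^3 = y^3 is a perfect cube, so E-series; the 4-jet and mu = 6 give E_6.

Type E_{6}, Milnor number mu = 6.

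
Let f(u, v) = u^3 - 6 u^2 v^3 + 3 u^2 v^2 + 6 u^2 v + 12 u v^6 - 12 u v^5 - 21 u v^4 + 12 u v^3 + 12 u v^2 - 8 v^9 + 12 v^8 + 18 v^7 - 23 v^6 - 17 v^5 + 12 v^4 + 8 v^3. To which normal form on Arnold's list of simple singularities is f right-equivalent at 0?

E_8

The Hessian of f at 0 is [[0, 0], [0, 0]] with rank 0, so corank 2. A Groebner basis of the Jacobian ideal J(f) in C{u,v} is {-u^2/4 + u*v^3 - u*v^2/2 - u*v - v^3 - v^2, v^4, u^3 - 3*u^2 - 18*u*v^2 - 12*u*v - 28*v^3 - 12*v^2, u^2*v + u^2/2 + 5*u*v^2 + 2*u*v + 6*v^3 + 2*v^2}; counting standard monomials gives mu = 8. Corank 2; j^3 = (u + 2*v)^3 is a perfect cube, so E-series; the 5-jet and mu = 8 give E_8.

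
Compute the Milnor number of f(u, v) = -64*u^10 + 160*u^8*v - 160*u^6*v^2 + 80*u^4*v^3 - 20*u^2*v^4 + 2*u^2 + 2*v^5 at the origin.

4

The Hessian of f at 0 is [[4, 0], [0, 0]] with rank 1, so corank 1. A Groebner basis of the Jacobian ideal J(f) in C{u,v} is {v^4, u}; counting standard monomials gives mu = 4. Corank 1: A-series; mu = 4 gives A_4.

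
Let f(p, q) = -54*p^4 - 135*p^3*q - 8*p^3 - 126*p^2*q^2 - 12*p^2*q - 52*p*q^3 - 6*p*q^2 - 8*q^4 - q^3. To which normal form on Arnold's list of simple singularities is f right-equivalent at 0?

E_{7}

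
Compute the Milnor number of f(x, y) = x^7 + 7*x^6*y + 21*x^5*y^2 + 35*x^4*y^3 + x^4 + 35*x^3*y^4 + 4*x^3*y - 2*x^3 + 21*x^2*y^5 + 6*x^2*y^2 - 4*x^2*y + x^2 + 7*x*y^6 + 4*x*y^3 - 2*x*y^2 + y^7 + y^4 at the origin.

6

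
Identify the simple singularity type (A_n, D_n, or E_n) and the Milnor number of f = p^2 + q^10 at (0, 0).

The Hessian of f at 0 is [[2, 0], [0, 0]] with rank 1, so corank 1. A Groebner basis of the Jacobian ideal J(f) in C{p,q} is {q^9, p}; counting standard monomials gives mu = 9. Corank 1: A-series; mu = 9 gives A_9.

Type A9, Milnor number mu = 9.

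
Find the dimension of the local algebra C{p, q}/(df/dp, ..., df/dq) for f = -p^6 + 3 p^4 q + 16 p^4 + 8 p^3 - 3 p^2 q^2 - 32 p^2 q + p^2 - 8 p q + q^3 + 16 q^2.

2

The Hessian of f at 0 has rank 1. Corank 1: A-series; mu = 2 gives A_2.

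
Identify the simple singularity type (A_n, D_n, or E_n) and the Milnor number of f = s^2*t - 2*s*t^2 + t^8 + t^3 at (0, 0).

Type D9, Milnor number mu = 9.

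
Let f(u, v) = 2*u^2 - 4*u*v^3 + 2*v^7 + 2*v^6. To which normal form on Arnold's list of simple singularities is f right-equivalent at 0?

The Hessian of f at 0 has rank 1. Corank 1: A-series; mu = 6 gives A_6.

A_6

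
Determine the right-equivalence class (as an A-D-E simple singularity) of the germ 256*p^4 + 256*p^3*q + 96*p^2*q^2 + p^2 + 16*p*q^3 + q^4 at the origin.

The Hessian of f at 0 is [[2, 0], [0, 0]] with rank 1, so corank 1. A Groebner basis of the Jacobian ideal J(f) in C{p,q} is {q^3, p}; counting standard monomials gives mu = 3. Corank 1: A-series; mu = 3 gives A_3.

A_{3}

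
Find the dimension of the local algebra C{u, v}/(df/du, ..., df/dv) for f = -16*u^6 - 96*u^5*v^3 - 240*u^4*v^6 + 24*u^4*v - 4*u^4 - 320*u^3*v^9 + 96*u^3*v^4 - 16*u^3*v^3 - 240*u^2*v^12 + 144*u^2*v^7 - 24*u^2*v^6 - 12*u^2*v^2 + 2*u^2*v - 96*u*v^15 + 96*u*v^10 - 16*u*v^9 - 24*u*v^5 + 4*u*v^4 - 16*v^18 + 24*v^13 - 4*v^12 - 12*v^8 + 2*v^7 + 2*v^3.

4

The Hessian of f at 0 has rank 0. Corank 2; j^3 = 2*v*(u^2 + v^2) splits into three distinct lines over C (the quadratic factor has nonzero discriminant), so D_4.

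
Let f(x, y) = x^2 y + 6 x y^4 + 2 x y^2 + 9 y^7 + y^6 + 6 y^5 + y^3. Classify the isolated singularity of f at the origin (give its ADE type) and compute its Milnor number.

The Hessian of f at 0 is [[0, 0], [0, 0]] with rank 0, so corank 2. A Groebner basis of the Jacobian ideal J(f) in C{x,y} is {x*y/3 + y^4 + y^2/3, x^3 - 3*x^2/2 - 3*x*y + y^3 - 3*y^2/2, x^2*y + x^2 + 2*x*y - y^3 + y^2, -x^2/2 + x*y^2 - x*y + y^3 - y^2/2}; counting standard monomials gives mu = 7. Corank 2; j^3 = y*(x + y)^2 has shape L^2 M (L != M), so D-series; mu = 7 gives D_7.

Type D_7, Milnor number mu = 7.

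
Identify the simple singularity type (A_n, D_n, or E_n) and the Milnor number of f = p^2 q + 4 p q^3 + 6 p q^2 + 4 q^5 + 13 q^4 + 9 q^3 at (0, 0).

Type D_5, Milnor number mu = 5.

The Hessian of f at 0 has rank 0. Corank 2; j^3 = q*(p + 3*q)^2 has shape L^2 M (L != M), so D-series; mu = 5 gives D_5.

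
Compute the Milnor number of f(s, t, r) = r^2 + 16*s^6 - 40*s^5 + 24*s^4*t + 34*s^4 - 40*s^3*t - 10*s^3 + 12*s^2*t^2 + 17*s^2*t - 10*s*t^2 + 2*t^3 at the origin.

4

The Hessian of f at 0 has rank 1. Corank 2; j^3 = -(2*s - t)*(5*s^2 - 6*s*t + 2*t^2) splits into three distinct lines over C (the quadratic factor has nonzero discriminant), so D_4.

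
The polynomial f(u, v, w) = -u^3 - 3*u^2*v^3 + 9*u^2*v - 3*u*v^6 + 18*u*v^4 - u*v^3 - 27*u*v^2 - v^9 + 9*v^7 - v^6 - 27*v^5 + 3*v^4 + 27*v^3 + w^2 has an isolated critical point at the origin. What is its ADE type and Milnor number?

Type E_{7}, Milnor number mu = 7.

The Hessian of f at 0 has rank 1. Corank 2; j^3 = -(u - 3*v)^3 is a perfect cube, so E-series; the 4-jet and mu = 7 give E_7.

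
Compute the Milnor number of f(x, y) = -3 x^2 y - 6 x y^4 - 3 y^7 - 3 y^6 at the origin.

7

The Hessian of f at 0 is [[0, 0], [0, 0]] with rank 0, so corank 2. A Groebner basis of the Jacobian ideal J(f) in C{x,y} is {x*y + y^4, x^3, x^2*y, -x^2/6 + x*y^2}; counting standard monomials gives mu = 7. Corank 2; j^3 = -3*x^2*y has shape L^2 M (L != M), so D-series; mu = 7 gives D_7.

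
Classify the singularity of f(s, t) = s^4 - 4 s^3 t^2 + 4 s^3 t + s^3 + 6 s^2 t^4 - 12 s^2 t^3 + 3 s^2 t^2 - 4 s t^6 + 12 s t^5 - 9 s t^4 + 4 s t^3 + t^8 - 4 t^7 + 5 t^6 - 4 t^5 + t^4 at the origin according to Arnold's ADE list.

The Hessian of f at 0 has rank 0. Corank 2; j^3 = s^3 is a perfect cube, so E-series; the 4-jet and mu = 6 give E_6.

E_{6}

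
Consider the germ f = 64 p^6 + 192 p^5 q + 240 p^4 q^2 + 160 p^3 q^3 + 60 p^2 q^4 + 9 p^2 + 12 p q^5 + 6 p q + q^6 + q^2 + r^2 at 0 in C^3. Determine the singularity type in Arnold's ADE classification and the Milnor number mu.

Type A5, Milnor number mu = 5.

The Hessian of f at 0 has rank 2. Corank 1: A-series; mu = 5 gives A_5.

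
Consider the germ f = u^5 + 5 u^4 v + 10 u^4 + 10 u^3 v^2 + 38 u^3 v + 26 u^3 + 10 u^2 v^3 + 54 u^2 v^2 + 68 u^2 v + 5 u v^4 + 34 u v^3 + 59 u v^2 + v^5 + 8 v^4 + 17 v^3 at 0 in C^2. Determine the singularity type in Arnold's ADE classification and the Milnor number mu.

Type D4, Milnor number mu = 4.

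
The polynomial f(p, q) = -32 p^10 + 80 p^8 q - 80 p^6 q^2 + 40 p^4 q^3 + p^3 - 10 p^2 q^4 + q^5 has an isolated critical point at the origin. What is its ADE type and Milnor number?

The Hessian of f at 0 is [[0, 0], [0, 0]] with rank 0, so corank 2. A Groebner basis of the Jacobian ideal J(f) in C{p,q} is {q^4, p^2}; counting standard monomials gives mu = 8. Corank 2; j^3 = p^3 is a perfect cube, so E-series; the 5-jet and mu = 8 give E_8.

Type E8, Milnor number mu = 8.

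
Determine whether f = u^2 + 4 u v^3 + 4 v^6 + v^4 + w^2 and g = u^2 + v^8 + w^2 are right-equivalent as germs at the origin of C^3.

No.

The Hessian of f at 0 has rank 2. Corank 1: A-series; mu = 3 gives A_3. The Hessian of g at 0 has rank 2. Corank 1: A-series; mu = 7 gives A_7. f is A_3 but g is A_7, hence not right-equivalent.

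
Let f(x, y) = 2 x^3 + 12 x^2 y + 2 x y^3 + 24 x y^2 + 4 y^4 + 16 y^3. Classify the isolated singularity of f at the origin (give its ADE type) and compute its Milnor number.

The Hessian of f at 0 has rank 0. Corank 2; j^3 = 2*(x + 2*y)^3 is a perfect cube, so E-series; the 4-jet and mu = 7 give E_7.

Type E_{7}, Milnor number mu = 7.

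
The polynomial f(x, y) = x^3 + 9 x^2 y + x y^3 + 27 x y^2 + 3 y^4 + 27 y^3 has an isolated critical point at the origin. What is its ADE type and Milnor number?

The Hessian of f at 0 has rank 0. Corank 2; j^3 = (x + 3*y)^3 is a perfect cube, so E-series; the 4-jet and mu = 7 give E_7.

Type E_{7}, Milnor number mu = 7.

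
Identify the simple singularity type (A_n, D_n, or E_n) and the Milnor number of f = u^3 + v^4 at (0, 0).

Type E_6, Milnor number mu = 6.

The Hessian of f at 0 has rank 0. Corank 2; j^3 = u^3 is a perfect cube, so E-series; the 4-jet and mu = 6 give E_6.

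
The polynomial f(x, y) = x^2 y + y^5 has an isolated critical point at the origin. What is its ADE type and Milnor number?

Type D6, Milnor number mu = 6.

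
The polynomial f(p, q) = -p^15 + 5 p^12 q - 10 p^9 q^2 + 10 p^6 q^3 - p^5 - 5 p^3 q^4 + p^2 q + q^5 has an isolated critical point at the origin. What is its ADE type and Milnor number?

The Hessian of f at 0 is [[0, 0], [0, 0]] with rank 0, so corank 2. A Groebner basis of the Jacobian ideal J(f) in C{p,q} is {p^2/5 + q^4, p^3, p*q}; counting standard monomials gives mu = 6. Corank 2; j^3 = p^2*q has shape L^2 M (L != M), so D-series; mu = 6 gives D_6.

Type D_6, Milnor number mu = 6.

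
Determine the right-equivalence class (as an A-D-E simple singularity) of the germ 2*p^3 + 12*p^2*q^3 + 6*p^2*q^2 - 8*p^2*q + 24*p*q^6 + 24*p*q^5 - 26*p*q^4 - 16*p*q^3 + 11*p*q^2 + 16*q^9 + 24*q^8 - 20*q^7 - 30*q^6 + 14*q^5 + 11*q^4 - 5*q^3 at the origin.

D_{4}

The Hessian of f at 0 is [[0, 0], [0, 0]] with rank 0, so corank 2. A Groebner basis of the Jacobian ideal J(f) in C{p,q} is {q^3, p^2 + q^2/2, p*q - q^2/2}; counting standard monomials gives mu = 4. Corank 2; j^3 = (p - q)*(2*p^2 - 6*p*q + 5*q^2) splits into three distinct lines over C (the quadratic factor has nonzero discriminant), so D_4.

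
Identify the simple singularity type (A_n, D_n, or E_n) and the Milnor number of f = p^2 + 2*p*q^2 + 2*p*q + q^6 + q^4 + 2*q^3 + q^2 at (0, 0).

The Hessian of f at 0 is [[2, 2], [2, 2]] with rank 1, so corank 1. A Groebner basis of the Jacobian ideal J(f) in C{p,q} is {p^3 + 3*p^2 + 5*p*q - 2*p - 2*q, p^2*q - 2*p^2 - 3*p*q + p + q, p + q^2 + q}; counting standard monomials gives mu = 5. Corank 1: A-series; mu = 5 gives A_5.

Type A5, Milnor number mu = 5.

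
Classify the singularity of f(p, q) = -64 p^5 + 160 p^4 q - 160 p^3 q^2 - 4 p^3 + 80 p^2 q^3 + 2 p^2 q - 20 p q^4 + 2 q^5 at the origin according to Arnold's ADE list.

The Hessian of f at 0 has rank 0. Corank 2; j^3 = -2*p^2*(2*p - q) has shape L^2 M (L != M), so D-series; mu = 6 gives D_6.

D_6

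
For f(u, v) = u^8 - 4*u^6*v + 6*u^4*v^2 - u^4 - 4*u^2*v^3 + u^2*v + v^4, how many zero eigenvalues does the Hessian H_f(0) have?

Hessian at 0 has rank 0.

2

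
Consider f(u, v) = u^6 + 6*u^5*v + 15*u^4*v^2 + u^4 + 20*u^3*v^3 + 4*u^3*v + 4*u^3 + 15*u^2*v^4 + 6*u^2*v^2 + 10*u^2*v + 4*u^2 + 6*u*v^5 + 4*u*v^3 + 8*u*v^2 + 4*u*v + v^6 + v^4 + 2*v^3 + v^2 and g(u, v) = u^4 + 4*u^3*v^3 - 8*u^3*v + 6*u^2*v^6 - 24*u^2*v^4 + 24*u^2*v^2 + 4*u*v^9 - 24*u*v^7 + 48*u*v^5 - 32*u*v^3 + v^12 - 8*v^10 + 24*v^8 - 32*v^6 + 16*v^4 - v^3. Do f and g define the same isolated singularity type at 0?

No.

The Hessian of f at 0 is [[8, 4], [4, 2]] with rank 1, so corank 1. A Groebner basis of the Jacobian ideal J(f) in C{u,v} is {u*v^2 - 28*u*v - 48*u - 20*v^2 - 24*v, 40*u*v + 64*u + v^3 + 28*v^2 + 32*v, u^2 + 2*u*v + 2*u + v^2 + v}; counting standard monomials gives mu = 5. Corank 1: A-series; mu = 5 gives A_5. The Hessian of g at 0 is [[0, 0], [0, 0]] with rank 0, so corank 2. A Groebner basis of the Jacobian ideal J(g) in C{u,v} is {u^3 - 6*u^2*v, v^2}; counting standard monomials gives mu = 6. Corank 2; j^3 = -v^3 is a perfect cube, so E-series; the 4-jet and mu = 6 give E_6. f is A_5 but g is E_6, hence not right-equivalent.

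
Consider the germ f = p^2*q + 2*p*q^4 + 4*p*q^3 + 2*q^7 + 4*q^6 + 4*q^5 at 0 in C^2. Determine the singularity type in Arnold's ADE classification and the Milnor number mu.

The Hessian of f at 0 has rank 0. Corank 2; j^3 = p^2*q has shape L^2 M (L != M), so D-series; mu = 8 gives D_8.

Type D_{8}, Milnor number mu = 8.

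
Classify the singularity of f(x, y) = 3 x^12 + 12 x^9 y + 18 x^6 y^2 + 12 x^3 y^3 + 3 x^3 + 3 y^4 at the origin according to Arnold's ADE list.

E_6

The Hessian of f at 0 has rank 0. Corank 2; j^3 = 3*x^3 is a perfect cube, so E-series; the 4-jet and mu = 6 give E_6.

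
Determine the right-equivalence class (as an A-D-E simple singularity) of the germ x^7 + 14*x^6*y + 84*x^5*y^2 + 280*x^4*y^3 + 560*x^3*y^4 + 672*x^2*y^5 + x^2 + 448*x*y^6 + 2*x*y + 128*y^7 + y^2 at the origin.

The Hessian of f at 0 is [[2, 2], [2, 2]] with rank 1, so corank 1. A Groebner basis of the Jacobian ideal J(f) in C{x,y} is {y^6, x + y}; counting standard monomials gives mu = 6. Corank 1: A-series; mu = 6 gives A_6.

A_{6}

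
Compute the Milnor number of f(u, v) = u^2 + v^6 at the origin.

5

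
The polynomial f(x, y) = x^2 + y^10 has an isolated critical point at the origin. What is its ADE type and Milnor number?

Type A_{9}, Milnor number mu = 9.

The Hessian of f at 0 is [[2, 0], [0, 0]] with rank 1, so corank 1. A Groebner basis of the Jacobian ideal J(f) in C{x,y} is {y^9, x}; counting standard monomials gives mu = 9. Corank 1: A-series; mu = 9 gives A_9.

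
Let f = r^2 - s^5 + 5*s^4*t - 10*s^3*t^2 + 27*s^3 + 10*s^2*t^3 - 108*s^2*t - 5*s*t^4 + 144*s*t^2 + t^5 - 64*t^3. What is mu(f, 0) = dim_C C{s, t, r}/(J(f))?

The Hessian of f at 0 has rank 1. Corank 2; j^3 = (3*s - 4*t)^3 is a perfect cube, so E-series; the 5-jet and mu = 8 give E_8.

8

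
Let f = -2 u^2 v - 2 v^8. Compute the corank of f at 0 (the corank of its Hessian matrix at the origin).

2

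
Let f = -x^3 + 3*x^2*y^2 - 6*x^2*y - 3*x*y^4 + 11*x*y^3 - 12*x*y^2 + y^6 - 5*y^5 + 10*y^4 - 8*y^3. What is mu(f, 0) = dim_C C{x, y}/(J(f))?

7

The Hessian of f at 0 is [[0, 0], [0, 0]] with rank 0, so corank 2. A Groebner basis of the Jacobian ideal J(f) in C{x,y} is {-x^2 - 4*x*y + y^4 - y^3/3 - 4*y^2, x^3 - 14*x^2 - 56*x*y + 10*y^3/3 - 56*y^2, x^2*y + 13*x^2/3 + 52*x*y/3 - 23*y^3/9 + 52*y^2/3, -x^2 + x*y^2 - 4*x*y + 5*y^3/3 - 4*y^2}; counting standard monomials gives mu = 7. Corank 2; j^3 = -(x + 2*y)^3 is a perfect cube, so E-series; the 4-jet and mu = 7 give E_7.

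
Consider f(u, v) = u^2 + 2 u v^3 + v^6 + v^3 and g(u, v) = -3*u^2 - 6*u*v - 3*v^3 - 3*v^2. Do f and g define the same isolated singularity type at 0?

Yes.

The Hessian of f at 0 has rank 1. Corank 1: A-series; mu = 2 gives A_2. The Hessian of g at 0 has rank 1. Corank 1: A-series; mu = 2 gives A_2. Both have type A_2, hence right-equivalent.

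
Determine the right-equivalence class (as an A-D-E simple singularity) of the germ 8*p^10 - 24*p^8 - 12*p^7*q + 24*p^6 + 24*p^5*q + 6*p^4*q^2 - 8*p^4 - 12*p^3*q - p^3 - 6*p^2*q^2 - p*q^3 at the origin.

E_{7}

The Hessian of f at 0 has rank 0. Corank 2; j^3 = -p^3 is a perfect cube, so E-series; the 4-jet and mu = 7 give E_7.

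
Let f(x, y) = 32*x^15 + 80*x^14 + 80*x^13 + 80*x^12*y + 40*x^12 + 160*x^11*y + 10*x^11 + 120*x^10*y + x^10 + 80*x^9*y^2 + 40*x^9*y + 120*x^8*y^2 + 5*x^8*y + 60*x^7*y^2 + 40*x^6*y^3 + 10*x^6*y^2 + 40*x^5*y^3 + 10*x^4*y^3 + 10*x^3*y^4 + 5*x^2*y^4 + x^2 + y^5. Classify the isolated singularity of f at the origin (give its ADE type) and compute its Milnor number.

The Hessian of f at 0 is [[2, 0], [0, 0]] with rank 1, so corank 1. A Groebner basis of the Jacobian ideal J(f) in C{x,y} is {y^4, x}; counting standard monomials gives mu = 4. Corank 1: A-series; mu = 4 gives A_4.

Type A_4, Milnor number mu = 4.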